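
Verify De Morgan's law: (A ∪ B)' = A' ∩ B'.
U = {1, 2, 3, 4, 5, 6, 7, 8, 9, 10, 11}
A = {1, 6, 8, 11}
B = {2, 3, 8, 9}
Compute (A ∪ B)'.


U = {1, 2, 3, 4, 5, 6, 7, 8, 9, 10, 11}
A = {1, 6, 8, 11}, B = {2, 3, 8, 9}
A ∪ B = {1, 2, 3, 6, 8, 9, 11}
(A ∪ B)' = U \ (A ∪ B) = {4, 5, 7, 10}
Verification via A' ∩ B': A' = {2, 3, 4, 5, 7, 9, 10}, B' = {1, 4, 5, 6, 7, 10, 11}
A' ∩ B' = {4, 5, 7, 10} ✓

{4, 5, 7, 10}


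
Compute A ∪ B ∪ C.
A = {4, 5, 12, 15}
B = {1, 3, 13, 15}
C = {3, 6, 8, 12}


Set A = {4, 5, 12, 15}
Set B = {1, 3, 13, 15}
Set C = {3, 6, 8, 12}
First, A ∪ B = {1, 3, 4, 5, 12, 13, 15}
Then, (A ∪ B) ∪ C = {1, 3, 4, 5, 6, 8, 12, 13, 15}

{1, 3, 4, 5, 6, 8, 12, 13, 15}


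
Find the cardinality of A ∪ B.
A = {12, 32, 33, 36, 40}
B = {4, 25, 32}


Set A = {12, 32, 33, 36, 40}, |A| = 5
Set B = {4, 25, 32}, |B| = 3
A ∩ B = {32}, |A ∩ B| = 1
|A ∪ B| = |A| + |B| - |A ∩ B| = 5 + 3 - 1 = 7

7


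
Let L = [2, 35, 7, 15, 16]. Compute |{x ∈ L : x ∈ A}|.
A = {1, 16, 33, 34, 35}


Set A = {1, 16, 33, 34, 35}
Candidates: [2, 35, 7, 15, 16]
Check each candidate:
2 ∉ A, 35 ∈ A, 7 ∉ A, 15 ∉ A, 16 ∈ A
Count of candidates in A: 2

2


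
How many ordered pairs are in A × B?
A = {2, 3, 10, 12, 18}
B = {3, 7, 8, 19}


Set A = {2, 3, 10, 12, 18} has 5 elements.
Set B = {3, 7, 8, 19} has 4 elements.
|A × B| = |A| × |B| = 5 × 4 = 20

20


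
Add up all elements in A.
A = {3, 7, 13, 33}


Set A = {3, 7, 13, 33}
Sum = 3 + 7 + 13 + 33 = 56

56


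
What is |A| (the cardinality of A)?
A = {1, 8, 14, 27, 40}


Set A = {1, 8, 14, 27, 40}
Listing elements: 1, 8, 14, 27, 40
Counting: 5 elements
|A| = 5

5


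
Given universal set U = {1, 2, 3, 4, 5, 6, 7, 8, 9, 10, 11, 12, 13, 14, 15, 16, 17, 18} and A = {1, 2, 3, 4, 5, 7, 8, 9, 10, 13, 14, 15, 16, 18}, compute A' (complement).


Universal set U = {1, 2, 3, 4, 5, 6, 7, 8, 9, 10, 11, 12, 13, 14, 15, 16, 17, 18}
Set A = {1, 2, 3, 4, 5, 7, 8, 9, 10, 13, 14, 15, 16, 18}
A' = U \ A = elements in U but not in A
Checking each element of U:
1 (in A, exclude), 2 (in A, exclude), 3 (in A, exclude), 4 (in A, exclude), 5 (in A, exclude), 6 (not in A, include), 7 (in A, exclude), 8 (in A, exclude), 9 (in A, exclude), 10 (in A, exclude), 11 (not in A, include), 12 (not in A, include), 13 (in A, exclude), 14 (in A, exclude), 15 (in A, exclude), 16 (in A, exclude), 17 (not in A, include), 18 (in A, exclude)
A' = {6, 11, 12, 17}

{6, 11, 12, 17}


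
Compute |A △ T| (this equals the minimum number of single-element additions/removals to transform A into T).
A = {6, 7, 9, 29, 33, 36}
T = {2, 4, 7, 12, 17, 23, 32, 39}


Set A = {6, 7, 9, 29, 33, 36}
Set T = {2, 4, 7, 12, 17, 23, 32, 39}
Elements to remove from A (in A, not in T): {6, 9, 29, 33, 36} → 5 removals
Elements to add to A (in T, not in A): {2, 4, 12, 17, 23, 32, 39} → 7 additions
Total edits = 5 + 7 = 12

12


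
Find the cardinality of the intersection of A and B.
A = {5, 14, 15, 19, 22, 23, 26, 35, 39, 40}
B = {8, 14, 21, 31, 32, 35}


Set A = {5, 14, 15, 19, 22, 23, 26, 35, 39, 40}
Set B = {8, 14, 21, 31, 32, 35}
A ∩ B = {14, 35}
|A ∩ B| = 2

2


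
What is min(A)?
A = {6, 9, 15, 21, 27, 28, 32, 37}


Set A = {6, 9, 15, 21, 27, 28, 32, 37}
Elements in ascending order: 6, 9, 15, 21, 27, 28, 32, 37
The smallest element is 6.

6


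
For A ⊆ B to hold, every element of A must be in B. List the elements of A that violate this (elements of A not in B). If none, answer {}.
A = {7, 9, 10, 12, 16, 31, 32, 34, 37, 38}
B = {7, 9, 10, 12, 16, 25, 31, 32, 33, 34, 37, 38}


Set A = {7, 9, 10, 12, 16, 31, 32, 34, 37, 38}
Set B = {7, 9, 10, 12, 16, 25, 31, 32, 33, 34, 37, 38}
Check each element of A against B:
7 ∈ B, 9 ∈ B, 10 ∈ B, 12 ∈ B, 16 ∈ B, 31 ∈ B, 32 ∈ B, 34 ∈ B, 37 ∈ B, 38 ∈ B
Elements of A not in B: {}

{}


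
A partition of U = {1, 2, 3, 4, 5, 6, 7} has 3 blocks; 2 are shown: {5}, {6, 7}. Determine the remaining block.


U = {1, 2, 3, 4, 5, 6, 7}
Shown blocks: {5}, {6, 7}
A partition's blocks are pairwise disjoint and cover U, so the missing block = U \ (union of shown blocks).
Union of shown blocks: {5, 6, 7}
Missing block = U \ (union) = {1, 2, 3, 4}

{1, 2, 3, 4}


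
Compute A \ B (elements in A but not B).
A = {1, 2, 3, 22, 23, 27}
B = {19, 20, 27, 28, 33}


Set A = {1, 2, 3, 22, 23, 27}
Set B = {19, 20, 27, 28, 33}
A \ B includes elements in A that are not in B.
Check each element of A:
1 (not in B, keep), 2 (not in B, keep), 3 (not in B, keep), 22 (not in B, keep), 23 (not in B, keep), 27 (in B, remove)
A \ B = {1, 2, 3, 22, 23}

{1, 2, 3, 22, 23}


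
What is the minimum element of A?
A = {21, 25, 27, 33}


Set A = {21, 25, 27, 33}
Elements in ascending order: 21, 25, 27, 33
The smallest element is 21.

21


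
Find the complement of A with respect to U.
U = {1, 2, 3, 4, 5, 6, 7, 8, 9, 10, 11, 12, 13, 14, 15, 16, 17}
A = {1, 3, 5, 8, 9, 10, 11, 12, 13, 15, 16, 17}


Universal set U = {1, 2, 3, 4, 5, 6, 7, 8, 9, 10, 11, 12, 13, 14, 15, 16, 17}
Set A = {1, 3, 5, 8, 9, 10, 11, 12, 13, 15, 16, 17}
A' = U \ A = elements in U but not in A
Checking each element of U:
1 (in A, exclude), 2 (not in A, include), 3 (in A, exclude), 4 (not in A, include), 5 (in A, exclude), 6 (not in A, include), 7 (not in A, include), 8 (in A, exclude), 9 (in A, exclude), 10 (in A, exclude), 11 (in A, exclude), 12 (in A, exclude), 13 (in A, exclude), 14 (not in A, include), 15 (in A, exclude), 16 (in A, exclude), 17 (in A, exclude)
A' = {2, 4, 6, 7, 14}

{2, 4, 6, 7, 14}


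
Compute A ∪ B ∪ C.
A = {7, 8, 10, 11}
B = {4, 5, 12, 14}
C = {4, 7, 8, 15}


Set A = {7, 8, 10, 11}
Set B = {4, 5, 12, 14}
Set C = {4, 7, 8, 15}
First, A ∪ B = {4, 5, 7, 8, 10, 11, 12, 14}
Then, (A ∪ B) ∪ C = {4, 5, 7, 8, 10, 11, 12, 14, 15}

{4, 5, 7, 8, 10, 11, 12, 14, 15}


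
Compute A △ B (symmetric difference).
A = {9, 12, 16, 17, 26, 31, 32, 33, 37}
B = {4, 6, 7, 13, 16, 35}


Set A = {9, 12, 16, 17, 26, 31, 32, 33, 37}
Set B = {4, 6, 7, 13, 16, 35}
A △ B = (A \ B) ∪ (B \ A)
Elements in A but not B: {9, 12, 17, 26, 31, 32, 33, 37}
Elements in B but not A: {4, 6, 7, 13, 35}
A △ B = {4, 6, 7, 9, 12, 13, 17, 26, 31, 32, 33, 35, 37}

{4, 6, 7, 9, 12, 13, 17, 26, 31, 32, 33, 35, 37}


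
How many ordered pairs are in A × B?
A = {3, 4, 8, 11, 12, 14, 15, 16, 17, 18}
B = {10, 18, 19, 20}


Set A = {3, 4, 8, 11, 12, 14, 15, 16, 17, 18} has 10 elements.
Set B = {10, 18, 19, 20} has 4 elements.
|A × B| = |A| × |B| = 10 × 4 = 40

40


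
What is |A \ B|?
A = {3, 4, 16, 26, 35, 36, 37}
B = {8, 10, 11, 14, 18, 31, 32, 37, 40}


Set A = {3, 4, 16, 26, 35, 36, 37}
Set B = {8, 10, 11, 14, 18, 31, 32, 37, 40}
A \ B = {3, 4, 16, 26, 35, 36}
|A \ B| = 6

6


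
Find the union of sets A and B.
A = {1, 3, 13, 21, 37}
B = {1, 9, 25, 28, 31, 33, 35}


Set A = {1, 3, 13, 21, 37}
Set B = {1, 9, 25, 28, 31, 33, 35}
A ∪ B includes all elements in either set.
Elements from A: {1, 3, 13, 21, 37}
Elements from B not already included: {9, 25, 28, 31, 33, 35}
A ∪ B = {1, 3, 9, 13, 21, 25, 28, 31, 33, 35, 37}

{1, 3, 9, 13, 21, 25, 28, 31, 33, 35, 37}


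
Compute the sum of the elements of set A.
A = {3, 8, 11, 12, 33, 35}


Set A = {3, 8, 11, 12, 33, 35}
Sum = 3 + 8 + 11 + 12 + 33 + 35 = 102

102


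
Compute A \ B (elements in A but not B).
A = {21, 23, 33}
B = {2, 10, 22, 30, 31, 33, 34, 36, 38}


Set A = {21, 23, 33}
Set B = {2, 10, 22, 30, 31, 33, 34, 36, 38}
A \ B includes elements in A that are not in B.
Check each element of A:
21 (not in B, keep), 23 (not in B, keep), 33 (in B, remove)
A \ B = {21, 23}

{21, 23}


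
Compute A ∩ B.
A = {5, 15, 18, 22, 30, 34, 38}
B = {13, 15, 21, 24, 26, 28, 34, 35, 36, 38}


Set A = {5, 15, 18, 22, 30, 34, 38}
Set B = {13, 15, 21, 24, 26, 28, 34, 35, 36, 38}
A ∩ B includes only elements in both sets.
Check each element of A against B:
5 ✗, 15 ✓, 18 ✗, 22 ✗, 30 ✗, 34 ✓, 38 ✓
A ∩ B = {15, 34, 38}

{15, 34, 38}


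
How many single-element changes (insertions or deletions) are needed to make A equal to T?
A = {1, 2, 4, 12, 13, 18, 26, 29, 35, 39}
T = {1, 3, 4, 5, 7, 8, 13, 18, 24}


Set A = {1, 2, 4, 12, 13, 18, 26, 29, 35, 39}
Set T = {1, 3, 4, 5, 7, 8, 13, 18, 24}
Elements to remove from A (in A, not in T): {2, 12, 26, 29, 35, 39} → 6 removals
Elements to add to A (in T, not in A): {3, 5, 7, 8, 24} → 5 additions
Total edits = 6 + 5 = 11

11


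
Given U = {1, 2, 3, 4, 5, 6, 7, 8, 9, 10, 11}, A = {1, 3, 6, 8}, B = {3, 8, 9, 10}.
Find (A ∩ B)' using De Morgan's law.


U = {1, 2, 3, 4, 5, 6, 7, 8, 9, 10, 11}
A = {1, 3, 6, 8}, B = {3, 8, 9, 10}
A ∩ B = {3, 8}
(A ∩ B)' = U \ (A ∩ B) = {1, 2, 4, 5, 6, 7, 9, 10, 11}
Verification via A' ∪ B': A' = {2, 4, 5, 7, 9, 10, 11}, B' = {1, 2, 4, 5, 6, 7, 11}
A' ∪ B' = {1, 2, 4, 5, 6, 7, 9, 10, 11} ✓

{1, 2, 4, 5, 6, 7, 9, 10, 11}


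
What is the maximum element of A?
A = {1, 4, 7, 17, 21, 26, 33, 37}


Set A = {1, 4, 7, 17, 21, 26, 33, 37}
Elements in ascending order: 1, 4, 7, 17, 21, 26, 33, 37
The largest element is 37.

37


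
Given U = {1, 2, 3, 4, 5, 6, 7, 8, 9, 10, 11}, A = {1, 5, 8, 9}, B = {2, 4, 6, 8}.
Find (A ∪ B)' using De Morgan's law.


U = {1, 2, 3, 4, 5, 6, 7, 8, 9, 10, 11}
A = {1, 5, 8, 9}, B = {2, 4, 6, 8}
A ∪ B = {1, 2, 4, 5, 6, 8, 9}
(A ∪ B)' = U \ (A ∪ B) = {3, 7, 10, 11}
Verification via A' ∩ B': A' = {2, 3, 4, 6, 7, 10, 11}, B' = {1, 3, 5, 7, 9, 10, 11}
A' ∩ B' = {3, 7, 10, 11} ✓

{3, 7, 10, 11}


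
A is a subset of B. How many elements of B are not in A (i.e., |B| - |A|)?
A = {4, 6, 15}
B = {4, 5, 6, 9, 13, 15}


Set A = {4, 6, 15}, |A| = 3
Set B = {4, 5, 6, 9, 13, 15}, |B| = 6
Since A ⊆ B: B \ A = {5, 9, 13}
|B| - |A| = 6 - 3 = 3

3


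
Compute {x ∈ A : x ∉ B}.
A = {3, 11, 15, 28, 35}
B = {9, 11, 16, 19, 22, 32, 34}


Set A = {3, 11, 15, 28, 35}
Set B = {9, 11, 16, 19, 22, 32, 34}
Check each element of A against B:
3 ∉ B (include), 11 ∈ B, 15 ∉ B (include), 28 ∉ B (include), 35 ∉ B (include)
Elements of A not in B: {3, 15, 28, 35}

{3, 15, 28, 35}


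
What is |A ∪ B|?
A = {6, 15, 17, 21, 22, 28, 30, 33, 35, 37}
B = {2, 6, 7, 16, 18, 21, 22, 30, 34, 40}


Set A = {6, 15, 17, 21, 22, 28, 30, 33, 35, 37}, |A| = 10
Set B = {2, 6, 7, 16, 18, 21, 22, 30, 34, 40}, |B| = 10
A ∩ B = {6, 21, 22, 30}, |A ∩ B| = 4
|A ∪ B| = |A| + |B| - |A ∩ B| = 10 + 10 - 4 = 16

16


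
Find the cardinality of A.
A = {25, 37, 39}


Set A = {25, 37, 39}
Listing elements: 25, 37, 39
Counting: 3 elements
|A| = 3

3


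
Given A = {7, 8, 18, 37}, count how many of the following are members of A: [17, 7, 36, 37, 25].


Set A = {7, 8, 18, 37}
Candidates: [17, 7, 36, 37, 25]
Check each candidate:
17 ∉ A, 7 ∈ A, 36 ∉ A, 37 ∈ A, 25 ∉ A
Count of candidates in A: 2

2


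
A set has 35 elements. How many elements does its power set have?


The set has 35 elements.
The power set contains all possible subsets.
|P(A)| = 2^|A| = 2^35 = 34359738368

34359738368


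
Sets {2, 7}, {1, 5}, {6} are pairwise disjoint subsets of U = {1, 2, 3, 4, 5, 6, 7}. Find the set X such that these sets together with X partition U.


U = {1, 2, 3, 4, 5, 6, 7}
Shown blocks: {2, 7}, {1, 5}, {6}
A partition's blocks are pairwise disjoint and cover U, so the missing block = U \ (union of shown blocks).
Union of shown blocks: {1, 2, 5, 6, 7}
Missing block = U \ (union) = {3, 4}

{3, 4}


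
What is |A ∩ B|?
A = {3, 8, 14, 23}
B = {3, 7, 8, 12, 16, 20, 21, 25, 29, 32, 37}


Set A = {3, 8, 14, 23}
Set B = {3, 7, 8, 12, 16, 20, 21, 25, 29, 32, 37}
A ∩ B = {3, 8}
|A ∩ B| = 2

2


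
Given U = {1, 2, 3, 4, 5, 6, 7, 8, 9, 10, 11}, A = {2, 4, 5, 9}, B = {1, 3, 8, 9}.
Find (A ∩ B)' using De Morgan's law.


U = {1, 2, 3, 4, 5, 6, 7, 8, 9, 10, 11}
A = {2, 4, 5, 9}, B = {1, 3, 8, 9}
A ∩ B = {9}
(A ∩ B)' = U \ (A ∩ B) = {1, 2, 3, 4, 5, 6, 7, 8, 10, 11}
Verification via A' ∪ B': A' = {1, 3, 6, 7, 8, 10, 11}, B' = {2, 4, 5, 6, 7, 10, 11}
A' ∪ B' = {1, 2, 3, 4, 5, 6, 7, 8, 10, 11} ✓

{1, 2, 3, 4, 5, 6, 7, 8, 10, 11}


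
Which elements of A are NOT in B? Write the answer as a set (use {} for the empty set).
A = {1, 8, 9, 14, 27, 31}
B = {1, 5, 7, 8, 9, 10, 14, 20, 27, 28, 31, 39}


Set A = {1, 8, 9, 14, 27, 31}
Set B = {1, 5, 7, 8, 9, 10, 14, 20, 27, 28, 31, 39}
Check each element of A against B:
1 ∈ B, 8 ∈ B, 9 ∈ B, 14 ∈ B, 27 ∈ B, 31 ∈ B
Elements of A not in B: {}

{}


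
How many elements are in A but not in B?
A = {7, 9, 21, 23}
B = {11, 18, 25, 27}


Set A = {7, 9, 21, 23}
Set B = {11, 18, 25, 27}
A \ B = {7, 9, 21, 23}
|A \ B| = 4

4


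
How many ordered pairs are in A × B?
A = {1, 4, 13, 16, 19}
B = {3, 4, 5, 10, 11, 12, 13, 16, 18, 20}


Set A = {1, 4, 13, 16, 19} has 5 elements.
Set B = {3, 4, 5, 10, 11, 12, 13, 16, 18, 20} has 10 elements.
|A × B| = |A| × |B| = 5 × 10 = 50

50


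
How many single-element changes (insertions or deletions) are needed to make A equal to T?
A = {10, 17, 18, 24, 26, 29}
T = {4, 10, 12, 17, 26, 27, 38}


Set A = {10, 17, 18, 24, 26, 29}
Set T = {4, 10, 12, 17, 26, 27, 38}
Elements to remove from A (in A, not in T): {18, 24, 29} → 3 removals
Elements to add to A (in T, not in A): {4, 12, 27, 38} → 4 additions
Total edits = 3 + 4 = 7

7


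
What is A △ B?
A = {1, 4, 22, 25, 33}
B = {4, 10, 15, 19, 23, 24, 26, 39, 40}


Set A = {1, 4, 22, 25, 33}
Set B = {4, 10, 15, 19, 23, 24, 26, 39, 40}
A △ B = (A \ B) ∪ (B \ A)
Elements in A but not B: {1, 22, 25, 33}
Elements in B but not A: {10, 15, 19, 23, 24, 26, 39, 40}
A △ B = {1, 10, 15, 19, 22, 23, 24, 25, 26, 33, 39, 40}

{1, 10, 15, 19, 22, 23, 24, 25, 26, 33, 39, 40}


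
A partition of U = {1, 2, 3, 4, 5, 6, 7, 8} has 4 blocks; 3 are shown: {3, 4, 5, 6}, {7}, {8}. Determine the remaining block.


U = {1, 2, 3, 4, 5, 6, 7, 8}
Shown blocks: {3, 4, 5, 6}, {7}, {8}
A partition's blocks are pairwise disjoint and cover U, so the missing block = U \ (union of shown blocks).
Union of shown blocks: {3, 4, 5, 6, 7, 8}
Missing block = U \ (union) = {1, 2}

{1, 2}


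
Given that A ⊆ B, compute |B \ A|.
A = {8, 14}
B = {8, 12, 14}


Set A = {8, 14}, |A| = 2
Set B = {8, 12, 14}, |B| = 3
Since A ⊆ B: B \ A = {12}
|B| - |A| = 3 - 2 = 1

1


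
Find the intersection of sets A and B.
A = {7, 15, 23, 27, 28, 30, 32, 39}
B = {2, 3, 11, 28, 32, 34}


Set A = {7, 15, 23, 27, 28, 30, 32, 39}
Set B = {2, 3, 11, 28, 32, 34}
A ∩ B includes only elements in both sets.
Check each element of A against B:
7 ✗, 15 ✗, 23 ✗, 27 ✗, 28 ✓, 30 ✗, 32 ✓, 39 ✗
A ∩ B = {28, 32}

{28, 32}


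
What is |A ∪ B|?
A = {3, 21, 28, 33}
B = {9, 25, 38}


Set A = {3, 21, 28, 33}, |A| = 4
Set B = {9, 25, 38}, |B| = 3
A ∩ B = {}, |A ∩ B| = 0
|A ∪ B| = |A| + |B| - |A ∩ B| = 4 + 3 - 0 = 7

7


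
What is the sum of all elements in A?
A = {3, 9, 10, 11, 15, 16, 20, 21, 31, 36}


Set A = {3, 9, 10, 11, 15, 16, 20, 21, 31, 36}
Sum = 3 + 9 + 10 + 11 + 15 + 16 + 20 + 21 + 31 + 36 = 172

172


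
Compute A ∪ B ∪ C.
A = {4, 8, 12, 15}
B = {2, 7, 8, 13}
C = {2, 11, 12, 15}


Set A = {4, 8, 12, 15}
Set B = {2, 7, 8, 13}
Set C = {2, 11, 12, 15}
First, A ∪ B = {2, 4, 7, 8, 12, 13, 15}
Then, (A ∪ B) ∪ C = {2, 4, 7, 8, 11, 12, 13, 15}

{2, 4, 7, 8, 11, 12, 13, 15}


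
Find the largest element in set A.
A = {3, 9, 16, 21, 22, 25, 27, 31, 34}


Set A = {3, 9, 16, 21, 22, 25, 27, 31, 34}
Elements in ascending order: 3, 9, 16, 21, 22, 25, 27, 31, 34
The largest element is 34.

34


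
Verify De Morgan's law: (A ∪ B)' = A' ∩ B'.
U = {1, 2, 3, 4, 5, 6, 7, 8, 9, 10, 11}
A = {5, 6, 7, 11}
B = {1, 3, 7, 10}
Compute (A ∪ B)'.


U = {1, 2, 3, 4, 5, 6, 7, 8, 9, 10, 11}
A = {5, 6, 7, 11}, B = {1, 3, 7, 10}
A ∪ B = {1, 3, 5, 6, 7, 10, 11}
(A ∪ B)' = U \ (A ∪ B) = {2, 4, 8, 9}
Verification via A' ∩ B': A' = {1, 2, 3, 4, 8, 9, 10}, B' = {2, 4, 5, 6, 8, 9, 11}
A' ∩ B' = {2, 4, 8, 9} ✓

{2, 4, 8, 9}


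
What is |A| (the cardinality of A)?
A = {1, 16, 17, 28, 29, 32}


Set A = {1, 16, 17, 28, 29, 32}
Listing elements: 1, 16, 17, 28, 29, 32
Counting: 6 elements
|A| = 6

6


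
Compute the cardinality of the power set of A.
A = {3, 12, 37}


Set A = {3, 12, 37}
|A| = 3
The power set P(A) contains all subsets of A.
|P(A)| = 2^|A| = 2^3 = 8

8


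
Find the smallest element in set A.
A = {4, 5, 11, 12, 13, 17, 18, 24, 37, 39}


Set A = {4, 5, 11, 12, 13, 17, 18, 24, 37, 39}
Elements in ascending order: 4, 5, 11, 12, 13, 17, 18, 24, 37, 39
The smallest element is 4.

4


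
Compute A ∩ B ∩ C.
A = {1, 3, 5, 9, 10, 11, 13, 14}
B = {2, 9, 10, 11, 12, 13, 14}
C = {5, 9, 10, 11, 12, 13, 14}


Set A = {1, 3, 5, 9, 10, 11, 13, 14}
Set B = {2, 9, 10, 11, 12, 13, 14}
Set C = {5, 9, 10, 11, 12, 13, 14}
First, A ∩ B = {9, 10, 11, 13, 14}
Then, (A ∩ B) ∩ C = {9, 10, 11, 13, 14}

{9, 10, 11, 13, 14}


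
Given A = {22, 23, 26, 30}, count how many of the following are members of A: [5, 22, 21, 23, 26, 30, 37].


Set A = {22, 23, 26, 30}
Candidates: [5, 22, 21, 23, 26, 30, 37]
Check each candidate:
5 ∉ A, 22 ∈ A, 21 ∉ A, 23 ∈ A, 26 ∈ A, 30 ∈ A, 37 ∉ A
Count of candidates in A: 4

4


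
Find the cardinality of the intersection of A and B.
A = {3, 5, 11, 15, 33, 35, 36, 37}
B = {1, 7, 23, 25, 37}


Set A = {3, 5, 11, 15, 33, 35, 36, 37}
Set B = {1, 7, 23, 25, 37}
A ∩ B = {37}
|A ∩ B| = 1

1


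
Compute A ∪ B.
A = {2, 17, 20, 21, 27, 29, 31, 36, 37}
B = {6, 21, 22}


Set A = {2, 17, 20, 21, 27, 29, 31, 36, 37}
Set B = {6, 21, 22}
A ∪ B includes all elements in either set.
Elements from A: {2, 17, 20, 21, 27, 29, 31, 36, 37}
Elements from B not already included: {6, 22}
A ∪ B = {2, 6, 17, 20, 21, 22, 27, 29, 31, 36, 37}

{2, 6, 17, 20, 21, 22, 27, 29, 31, 36, 37}


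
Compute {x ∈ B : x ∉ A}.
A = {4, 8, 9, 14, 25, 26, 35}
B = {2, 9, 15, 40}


Set A = {4, 8, 9, 14, 25, 26, 35}
Set B = {2, 9, 15, 40}
Check each element of B against A:
2 ∉ A (include), 9 ∈ A, 15 ∉ A (include), 40 ∉ A (include)
Elements of B not in A: {2, 15, 40}

{2, 15, 40}


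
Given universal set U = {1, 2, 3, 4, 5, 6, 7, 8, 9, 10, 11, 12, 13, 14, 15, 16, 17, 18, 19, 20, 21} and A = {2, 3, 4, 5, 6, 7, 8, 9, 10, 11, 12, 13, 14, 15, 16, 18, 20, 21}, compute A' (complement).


Universal set U = {1, 2, 3, 4, 5, 6, 7, 8, 9, 10, 11, 12, 13, 14, 15, 16, 17, 18, 19, 20, 21}
Set A = {2, 3, 4, 5, 6, 7, 8, 9, 10, 11, 12, 13, 14, 15, 16, 18, 20, 21}
A' = U \ A = elements in U but not in A
Checking each element of U:
1 (not in A, include), 2 (in A, exclude), 3 (in A, exclude), 4 (in A, exclude), 5 (in A, exclude), 6 (in A, exclude), 7 (in A, exclude), 8 (in A, exclude), 9 (in A, exclude), 10 (in A, exclude), 11 (in A, exclude), 12 (in A, exclude), 13 (in A, exclude), 14 (in A, exclude), 15 (in A, exclude), 16 (in A, exclude), 17 (not in A, include), 18 (in A, exclude), 19 (not in A, include), 20 (in A, exclude), 21 (in A, exclude)
A' = {1, 17, 19}

{1, 17, 19}


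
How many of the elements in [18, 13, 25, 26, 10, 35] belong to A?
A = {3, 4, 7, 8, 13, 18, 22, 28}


Set A = {3, 4, 7, 8, 13, 18, 22, 28}
Candidates: [18, 13, 25, 26, 10, 35]
Check each candidate:
18 ∈ A, 13 ∈ A, 25 ∉ A, 26 ∉ A, 10 ∉ A, 35 ∉ A
Count of candidates in A: 2

2


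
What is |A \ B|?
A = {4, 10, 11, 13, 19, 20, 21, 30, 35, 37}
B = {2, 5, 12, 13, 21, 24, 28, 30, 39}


Set A = {4, 10, 11, 13, 19, 20, 21, 30, 35, 37}
Set B = {2, 5, 12, 13, 21, 24, 28, 30, 39}
A \ B = {4, 10, 11, 19, 20, 35, 37}
|A \ B| = 7

7


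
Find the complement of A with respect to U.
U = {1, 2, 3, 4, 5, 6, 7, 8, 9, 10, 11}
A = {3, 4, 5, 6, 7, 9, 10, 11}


Universal set U = {1, 2, 3, 4, 5, 6, 7, 8, 9, 10, 11}
Set A = {3, 4, 5, 6, 7, 9, 10, 11}
A' = U \ A = elements in U but not in A
Checking each element of U:
1 (not in A, include), 2 (not in A, include), 3 (in A, exclude), 4 (in A, exclude), 5 (in A, exclude), 6 (in A, exclude), 7 (in A, exclude), 8 (not in A, include), 9 (in A, exclude), 10 (in A, exclude), 11 (in A, exclude)
A' = {1, 2, 8}

{1, 2, 8}


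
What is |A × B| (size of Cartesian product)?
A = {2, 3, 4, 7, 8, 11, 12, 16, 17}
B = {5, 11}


Set A = {2, 3, 4, 7, 8, 11, 12, 16, 17} has 9 elements.
Set B = {5, 11} has 2 elements.
|A × B| = |A| × |B| = 9 × 2 = 18

18


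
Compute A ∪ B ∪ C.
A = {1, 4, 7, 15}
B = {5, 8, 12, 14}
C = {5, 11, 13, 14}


Set A = {1, 4, 7, 15}
Set B = {5, 8, 12, 14}
Set C = {5, 11, 13, 14}
First, A ∪ B = {1, 4, 5, 7, 8, 12, 14, 15}
Then, (A ∪ B) ∪ C = {1, 4, 5, 7, 8, 11, 12, 13, 14, 15}

{1, 4, 5, 7, 8, 11, 12, 13, 14, 15}


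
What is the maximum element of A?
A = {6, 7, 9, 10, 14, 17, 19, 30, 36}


Set A = {6, 7, 9, 10, 14, 17, 19, 30, 36}
Elements in ascending order: 6, 7, 9, 10, 14, 17, 19, 30, 36
The largest element is 36.

36


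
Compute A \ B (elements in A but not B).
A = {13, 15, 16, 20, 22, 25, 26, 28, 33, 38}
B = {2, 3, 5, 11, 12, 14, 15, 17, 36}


Set A = {13, 15, 16, 20, 22, 25, 26, 28, 33, 38}
Set B = {2, 3, 5, 11, 12, 14, 15, 17, 36}
A \ B includes elements in A that are not in B.
Check each element of A:
13 (not in B, keep), 15 (in B, remove), 16 (not in B, keep), 20 (not in B, keep), 22 (not in B, keep), 25 (not in B, keep), 26 (not in B, keep), 28 (not in B, keep), 33 (not in B, keep), 38 (not in B, keep)
A \ B = {13, 16, 20, 22, 25, 26, 28, 33, 38}

{13, 16, 20, 22, 25, 26, 28, 33, 38}


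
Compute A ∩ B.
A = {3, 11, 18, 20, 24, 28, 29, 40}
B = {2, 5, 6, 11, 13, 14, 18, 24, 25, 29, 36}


Set A = {3, 11, 18, 20, 24, 28, 29, 40}
Set B = {2, 5, 6, 11, 13, 14, 18, 24, 25, 29, 36}
A ∩ B includes only elements in both sets.
Check each element of A against B:
3 ✗, 11 ✓, 18 ✓, 20 ✗, 24 ✓, 28 ✗, 29 ✓, 40 ✗
A ∩ B = {11, 18, 24, 29}

{11, 18, 24, 29}


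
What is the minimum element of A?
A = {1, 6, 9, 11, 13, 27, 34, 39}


Set A = {1, 6, 9, 11, 13, 27, 34, 39}
Elements in ascending order: 1, 6, 9, 11, 13, 27, 34, 39
The smallest element is 1.

1


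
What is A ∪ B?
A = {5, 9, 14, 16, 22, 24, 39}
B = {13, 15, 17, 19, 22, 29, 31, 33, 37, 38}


Set A = {5, 9, 14, 16, 22, 24, 39}
Set B = {13, 15, 17, 19, 22, 29, 31, 33, 37, 38}
A ∪ B includes all elements in either set.
Elements from A: {5, 9, 14, 16, 22, 24, 39}
Elements from B not already included: {13, 15, 17, 19, 29, 31, 33, 37, 38}
A ∪ B = {5, 9, 13, 14, 15, 16, 17, 19, 22, 24, 29, 31, 33, 37, 38, 39}

{5, 9, 13, 14, 15, 16, 17, 19, 22, 24, 29, 31, 33, 37, 38, 39}


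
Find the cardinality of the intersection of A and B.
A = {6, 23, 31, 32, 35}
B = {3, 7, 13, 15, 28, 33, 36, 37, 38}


Set A = {6, 23, 31, 32, 35}
Set B = {3, 7, 13, 15, 28, 33, 36, 37, 38}
A ∩ B = {}
|A ∩ B| = 0

0


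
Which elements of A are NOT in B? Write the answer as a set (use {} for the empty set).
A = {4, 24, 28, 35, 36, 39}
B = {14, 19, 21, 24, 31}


Set A = {4, 24, 28, 35, 36, 39}
Set B = {14, 19, 21, 24, 31}
Check each element of A against B:
4 ∉ B (include), 24 ∈ B, 28 ∉ B (include), 35 ∉ B (include), 36 ∉ B (include), 39 ∉ B (include)
Elements of A not in B: {4, 28, 35, 36, 39}

{4, 28, 35, 36, 39}


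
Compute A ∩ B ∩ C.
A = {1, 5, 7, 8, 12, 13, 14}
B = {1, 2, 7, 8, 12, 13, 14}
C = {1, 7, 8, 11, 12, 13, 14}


Set A = {1, 5, 7, 8, 12, 13, 14}
Set B = {1, 2, 7, 8, 12, 13, 14}
Set C = {1, 7, 8, 11, 12, 13, 14}
First, A ∩ B = {1, 7, 8, 12, 13, 14}
Then, (A ∩ B) ∩ C = {1, 7, 8, 12, 13, 14}

{1, 7, 8, 12, 13, 14}


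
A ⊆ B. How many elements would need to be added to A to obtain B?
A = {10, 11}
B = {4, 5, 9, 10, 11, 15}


Set A = {10, 11}, |A| = 2
Set B = {4, 5, 9, 10, 11, 15}, |B| = 6
Since A ⊆ B: B \ A = {4, 5, 9, 15}
|B| - |A| = 6 - 2 = 4

4


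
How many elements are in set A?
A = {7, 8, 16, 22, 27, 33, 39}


Set A = {7, 8, 16, 22, 27, 33, 39}
Listing elements: 7, 8, 16, 22, 27, 33, 39
Counting: 7 elements
|A| = 7

7


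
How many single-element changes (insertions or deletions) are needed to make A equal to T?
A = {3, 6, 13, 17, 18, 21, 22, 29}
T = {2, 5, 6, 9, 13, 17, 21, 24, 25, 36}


Set A = {3, 6, 13, 17, 18, 21, 22, 29}
Set T = {2, 5, 6, 9, 13, 17, 21, 24, 25, 36}
Elements to remove from A (in A, not in T): {3, 18, 22, 29} → 4 removals
Elements to add to A (in T, not in A): {2, 5, 9, 24, 25, 36} → 6 additions
Total edits = 4 + 6 = 10

10


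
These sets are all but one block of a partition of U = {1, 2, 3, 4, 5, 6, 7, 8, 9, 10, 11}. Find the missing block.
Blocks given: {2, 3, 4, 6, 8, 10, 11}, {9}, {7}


U = {1, 2, 3, 4, 5, 6, 7, 8, 9, 10, 11}
Shown blocks: {2, 3, 4, 6, 8, 10, 11}, {9}, {7}
A partition's blocks are pairwise disjoint and cover U, so the missing block = U \ (union of shown blocks).
Union of shown blocks: {2, 3, 4, 6, 7, 8, 9, 10, 11}
Missing block = U \ (union) = {1, 5}

{1, 5}


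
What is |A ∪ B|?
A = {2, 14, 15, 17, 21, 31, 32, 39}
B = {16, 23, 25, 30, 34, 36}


Set A = {2, 14, 15, 17, 21, 31, 32, 39}, |A| = 8
Set B = {16, 23, 25, 30, 34, 36}, |B| = 6
A ∩ B = {}, |A ∩ B| = 0
|A ∪ B| = |A| + |B| - |A ∩ B| = 8 + 6 - 0 = 14

14


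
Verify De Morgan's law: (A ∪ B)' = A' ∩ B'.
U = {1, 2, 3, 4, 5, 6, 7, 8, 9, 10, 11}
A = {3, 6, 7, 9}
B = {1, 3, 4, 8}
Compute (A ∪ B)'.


U = {1, 2, 3, 4, 5, 6, 7, 8, 9, 10, 11}
A = {3, 6, 7, 9}, B = {1, 3, 4, 8}
A ∪ B = {1, 3, 4, 6, 7, 8, 9}
(A ∪ B)' = U \ (A ∪ B) = {2, 5, 10, 11}
Verification via A' ∩ B': A' = {1, 2, 4, 5, 8, 10, 11}, B' = {2, 5, 6, 7, 9, 10, 11}
A' ∩ B' = {2, 5, 10, 11} ✓

{2, 5, 10, 11}


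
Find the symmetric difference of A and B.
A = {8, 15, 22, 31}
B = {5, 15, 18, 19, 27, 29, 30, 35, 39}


Set A = {8, 15, 22, 31}
Set B = {5, 15, 18, 19, 27, 29, 30, 35, 39}
A △ B = (A \ B) ∪ (B \ A)
Elements in A but not B: {8, 22, 31}
Elements in B but not A: {5, 18, 19, 27, 29, 30, 35, 39}
A △ B = {5, 8, 18, 19, 22, 27, 29, 30, 31, 35, 39}

{5, 8, 18, 19, 22, 27, 29, 30, 31, 35, 39}


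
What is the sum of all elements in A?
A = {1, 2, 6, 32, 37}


Set A = {1, 2, 6, 32, 37}
Sum = 1 + 2 + 6 + 32 + 37 = 78

78


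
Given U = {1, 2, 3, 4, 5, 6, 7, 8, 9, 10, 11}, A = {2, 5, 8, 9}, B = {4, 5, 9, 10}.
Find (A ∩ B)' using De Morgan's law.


U = {1, 2, 3, 4, 5, 6, 7, 8, 9, 10, 11}
A = {2, 5, 8, 9}, B = {4, 5, 9, 10}
A ∩ B = {5, 9}
(A ∩ B)' = U \ (A ∩ B) = {1, 2, 3, 4, 6, 7, 8, 10, 11}
Verification via A' ∪ B': A' = {1, 3, 4, 6, 7, 10, 11}, B' = {1, 2, 3, 6, 7, 8, 11}
A' ∪ B' = {1, 2, 3, 4, 6, 7, 8, 10, 11} ✓

{1, 2, 3, 4, 6, 7, 8, 10, 11}


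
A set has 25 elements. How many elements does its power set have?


The set has 25 elements.
The power set contains all possible subsets.
|P(A)| = 2^|A| = 2^25 = 33554432

33554432


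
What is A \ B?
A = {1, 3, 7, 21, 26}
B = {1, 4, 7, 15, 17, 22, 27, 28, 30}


Set A = {1, 3, 7, 21, 26}
Set B = {1, 4, 7, 15, 17, 22, 27, 28, 30}
A \ B includes elements in A that are not in B.
Check each element of A:
1 (in B, remove), 3 (not in B, keep), 7 (in B, remove), 21 (not in B, keep), 26 (not in B, keep)
A \ B = {3, 21, 26}

{3, 21, 26}


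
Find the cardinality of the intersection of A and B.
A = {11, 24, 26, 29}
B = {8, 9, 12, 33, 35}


Set A = {11, 24, 26, 29}
Set B = {8, 9, 12, 33, 35}
A ∩ B = {}
|A ∩ B| = 0

0


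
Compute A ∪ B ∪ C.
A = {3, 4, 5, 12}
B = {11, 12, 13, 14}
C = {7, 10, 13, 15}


Set A = {3, 4, 5, 12}
Set B = {11, 12, 13, 14}
Set C = {7, 10, 13, 15}
First, A ∪ B = {3, 4, 5, 11, 12, 13, 14}
Then, (A ∪ B) ∪ C = {3, 4, 5, 7, 10, 11, 12, 13, 14, 15}

{3, 4, 5, 7, 10, 11, 12, 13, 14, 15}


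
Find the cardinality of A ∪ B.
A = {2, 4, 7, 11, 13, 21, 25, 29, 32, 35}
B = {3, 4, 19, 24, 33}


Set A = {2, 4, 7, 11, 13, 21, 25, 29, 32, 35}, |A| = 10
Set B = {3, 4, 19, 24, 33}, |B| = 5
A ∩ B = {4}, |A ∩ B| = 1
|A ∪ B| = |A| + |B| - |A ∩ B| = 10 + 5 - 1 = 14

14


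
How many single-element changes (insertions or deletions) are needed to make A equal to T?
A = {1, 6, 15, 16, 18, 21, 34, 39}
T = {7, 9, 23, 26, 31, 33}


Set A = {1, 6, 15, 16, 18, 21, 34, 39}
Set T = {7, 9, 23, 26, 31, 33}
Elements to remove from A (in A, not in T): {1, 6, 15, 16, 18, 21, 34, 39} → 8 removals
Elements to add to A (in T, not in A): {7, 9, 23, 26, 31, 33} → 6 additions
Total edits = 8 + 6 = 14

14


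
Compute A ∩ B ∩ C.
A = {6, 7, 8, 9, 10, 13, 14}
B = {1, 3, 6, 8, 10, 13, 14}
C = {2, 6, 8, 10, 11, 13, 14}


Set A = {6, 7, 8, 9, 10, 13, 14}
Set B = {1, 3, 6, 8, 10, 13, 14}
Set C = {2, 6, 8, 10, 11, 13, 14}
First, A ∩ B = {6, 8, 10, 13, 14}
Then, (A ∩ B) ∩ C = {6, 8, 10, 13, 14}

{6, 8, 10, 13, 14}


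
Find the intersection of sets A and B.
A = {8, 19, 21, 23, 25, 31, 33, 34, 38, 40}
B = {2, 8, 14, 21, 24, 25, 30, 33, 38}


Set A = {8, 19, 21, 23, 25, 31, 33, 34, 38, 40}
Set B = {2, 8, 14, 21, 24, 25, 30, 33, 38}
A ∩ B includes only elements in both sets.
Check each element of A against B:
8 ✓, 19 ✗, 21 ✓, 23 ✗, 25 ✓, 31 ✗, 33 ✓, 34 ✗, 38 ✓, 40 ✗
A ∩ B = {8, 21, 25, 33, 38}

{8, 21, 25, 33, 38}


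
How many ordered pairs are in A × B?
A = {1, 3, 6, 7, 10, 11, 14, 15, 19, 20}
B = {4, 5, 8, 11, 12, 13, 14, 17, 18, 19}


Set A = {1, 3, 6, 7, 10, 11, 14, 15, 19, 20} has 10 elements.
Set B = {4, 5, 8, 11, 12, 13, 14, 17, 18, 19} has 10 elements.
|A × B| = |A| × |B| = 10 × 10 = 100

100


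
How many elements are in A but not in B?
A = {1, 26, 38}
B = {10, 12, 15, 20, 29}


Set A = {1, 26, 38}
Set B = {10, 12, 15, 20, 29}
A \ B = {1, 26, 38}
|A \ B| = 3

3


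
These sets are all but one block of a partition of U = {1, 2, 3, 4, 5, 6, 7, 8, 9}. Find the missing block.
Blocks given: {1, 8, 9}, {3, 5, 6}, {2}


U = {1, 2, 3, 4, 5, 6, 7, 8, 9}
Shown blocks: {1, 8, 9}, {3, 5, 6}, {2}
A partition's blocks are pairwise disjoint and cover U, so the missing block = U \ (union of shown blocks).
Union of shown blocks: {1, 2, 3, 5, 6, 8, 9}
Missing block = U \ (union) = {4, 7}

{4, 7}


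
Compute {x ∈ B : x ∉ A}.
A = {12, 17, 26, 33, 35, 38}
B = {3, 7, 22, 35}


Set A = {12, 17, 26, 33, 35, 38}
Set B = {3, 7, 22, 35}
Check each element of B against A:
3 ∉ A (include), 7 ∉ A (include), 22 ∉ A (include), 35 ∈ A
Elements of B not in A: {3, 7, 22}

{3, 7, 22}


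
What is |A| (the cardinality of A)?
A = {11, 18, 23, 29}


Set A = {11, 18, 23, 29}
Listing elements: 11, 18, 23, 29
Counting: 4 elements
|A| = 4

4


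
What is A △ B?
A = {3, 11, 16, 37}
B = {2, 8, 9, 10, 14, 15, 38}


Set A = {3, 11, 16, 37}
Set B = {2, 8, 9, 10, 14, 15, 38}
A △ B = (A \ B) ∪ (B \ A)
Elements in A but not B: {3, 11, 16, 37}
Elements in B but not A: {2, 8, 9, 10, 14, 15, 38}
A △ B = {2, 3, 8, 9, 10, 11, 14, 15, 16, 37, 38}

{2, 3, 8, 9, 10, 11, 14, 15, 16, 37, 38}


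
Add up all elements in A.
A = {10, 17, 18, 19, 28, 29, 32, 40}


Set A = {10, 17, 18, 19, 28, 29, 32, 40}
Sum = 10 + 17 + 18 + 19 + 28 + 29 + 32 + 40 = 193

193


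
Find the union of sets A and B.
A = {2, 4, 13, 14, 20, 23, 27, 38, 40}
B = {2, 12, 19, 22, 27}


Set A = {2, 4, 13, 14, 20, 23, 27, 38, 40}
Set B = {2, 12, 19, 22, 27}
A ∪ B includes all elements in either set.
Elements from A: {2, 4, 13, 14, 20, 23, 27, 38, 40}
Elements from B not already included: {12, 19, 22}
A ∪ B = {2, 4, 12, 13, 14, 19, 20, 22, 23, 27, 38, 40}

{2, 4, 12, 13, 14, 19, 20, 22, 23, 27, 38, 40}


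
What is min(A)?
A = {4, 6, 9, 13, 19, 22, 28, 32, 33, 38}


Set A = {4, 6, 9, 13, 19, 22, 28, 32, 33, 38}
Elements in ascending order: 4, 6, 9, 13, 19, 22, 28, 32, 33, 38
The smallest element is 4.

4


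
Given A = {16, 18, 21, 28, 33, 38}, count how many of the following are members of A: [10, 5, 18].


Set A = {16, 18, 21, 28, 33, 38}
Candidates: [10, 5, 18]
Check each candidate:
10 ∉ A, 5 ∉ A, 18 ∈ A
Count of candidates in A: 1

1


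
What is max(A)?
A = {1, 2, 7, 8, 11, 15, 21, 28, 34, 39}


Set A = {1, 2, 7, 8, 11, 15, 21, 28, 34, 39}
Elements in ascending order: 1, 2, 7, 8, 11, 15, 21, 28, 34, 39
The largest element is 39.

39


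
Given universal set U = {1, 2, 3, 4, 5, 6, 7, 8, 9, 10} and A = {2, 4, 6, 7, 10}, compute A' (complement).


Universal set U = {1, 2, 3, 4, 5, 6, 7, 8, 9, 10}
Set A = {2, 4, 6, 7, 10}
A' = U \ A = elements in U but not in A
Checking each element of U:
1 (not in A, include), 2 (in A, exclude), 3 (not in A, include), 4 (in A, exclude), 5 (not in A, include), 6 (in A, exclude), 7 (in A, exclude), 8 (not in A, include), 9 (not in A, include), 10 (in A, exclude)
A' = {1, 3, 5, 8, 9}

{1, 3, 5, 8, 9}


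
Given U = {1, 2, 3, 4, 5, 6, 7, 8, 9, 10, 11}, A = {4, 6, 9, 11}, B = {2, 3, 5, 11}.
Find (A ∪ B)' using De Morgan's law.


U = {1, 2, 3, 4, 5, 6, 7, 8, 9, 10, 11}
A = {4, 6, 9, 11}, B = {2, 3, 5, 11}
A ∪ B = {2, 3, 4, 5, 6, 9, 11}
(A ∪ B)' = U \ (A ∪ B) = {1, 7, 8, 10}
Verification via A' ∩ B': A' = {1, 2, 3, 5, 7, 8, 10}, B' = {1, 4, 6, 7, 8, 9, 10}
A' ∩ B' = {1, 7, 8, 10} ✓

{1, 7, 8, 10}


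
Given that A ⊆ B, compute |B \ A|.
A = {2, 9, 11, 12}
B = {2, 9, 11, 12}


Set A = {2, 9, 11, 12}, |A| = 4
Set B = {2, 9, 11, 12}, |B| = 4
Since A ⊆ B: B \ A = {}
|B| - |A| = 4 - 4 = 0

0


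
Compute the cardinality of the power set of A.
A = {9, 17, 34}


Set A = {9, 17, 34}
|A| = 3
The power set P(A) contains all subsets of A.
|P(A)| = 2^|A| = 2^3 = 8

8


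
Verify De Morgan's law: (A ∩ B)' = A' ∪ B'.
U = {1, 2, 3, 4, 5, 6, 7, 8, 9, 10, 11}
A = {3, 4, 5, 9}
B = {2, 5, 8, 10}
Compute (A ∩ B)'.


U = {1, 2, 3, 4, 5, 6, 7, 8, 9, 10, 11}
A = {3, 4, 5, 9}, B = {2, 5, 8, 10}
A ∩ B = {5}
(A ∩ B)' = U \ (A ∩ B) = {1, 2, 3, 4, 6, 7, 8, 9, 10, 11}
Verification via A' ∪ B': A' = {1, 2, 6, 7, 8, 10, 11}, B' = {1, 3, 4, 6, 7, 9, 11}
A' ∪ B' = {1, 2, 3, 4, 6, 7, 8, 9, 10, 11} ✓

{1, 2, 3, 4, 6, 7, 8, 9, 10, 11}


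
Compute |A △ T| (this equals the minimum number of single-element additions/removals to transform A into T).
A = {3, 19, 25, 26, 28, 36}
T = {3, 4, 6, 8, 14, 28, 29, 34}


Set A = {3, 19, 25, 26, 28, 36}
Set T = {3, 4, 6, 8, 14, 28, 29, 34}
Elements to remove from A (in A, not in T): {19, 25, 26, 36} → 4 removals
Elements to add to A (in T, not in A): {4, 6, 8, 14, 29, 34} → 6 additions
Total edits = 4 + 6 = 10

10


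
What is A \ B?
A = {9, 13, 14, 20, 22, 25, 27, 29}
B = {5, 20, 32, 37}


Set A = {9, 13, 14, 20, 22, 25, 27, 29}
Set B = {5, 20, 32, 37}
A \ B includes elements in A that are not in B.
Check each element of A:
9 (not in B, keep), 13 (not in B, keep), 14 (not in B, keep), 20 (in B, remove), 22 (not in B, keep), 25 (not in B, keep), 27 (not in B, keep), 29 (not in B, keep)
A \ B = {9, 13, 14, 22, 25, 27, 29}

{9, 13, 14, 22, 25, 27, 29}


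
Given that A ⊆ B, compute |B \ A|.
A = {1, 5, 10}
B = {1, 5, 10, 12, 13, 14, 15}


Set A = {1, 5, 10}, |A| = 3
Set B = {1, 5, 10, 12, 13, 14, 15}, |B| = 7
Since A ⊆ B: B \ A = {12, 13, 14, 15}
|B| - |A| = 7 - 3 = 4

4


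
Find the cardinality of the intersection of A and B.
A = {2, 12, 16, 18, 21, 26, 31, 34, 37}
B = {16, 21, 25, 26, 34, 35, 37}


Set A = {2, 12, 16, 18, 21, 26, 31, 34, 37}
Set B = {16, 21, 25, 26, 34, 35, 37}
A ∩ B = {16, 21, 26, 34, 37}
|A ∩ B| = 5

5


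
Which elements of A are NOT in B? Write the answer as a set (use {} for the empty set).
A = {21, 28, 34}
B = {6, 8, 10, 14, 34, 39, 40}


Set A = {21, 28, 34}
Set B = {6, 8, 10, 14, 34, 39, 40}
Check each element of A against B:
21 ∉ B (include), 28 ∉ B (include), 34 ∈ B
Elements of A not in B: {21, 28}

{21, 28}


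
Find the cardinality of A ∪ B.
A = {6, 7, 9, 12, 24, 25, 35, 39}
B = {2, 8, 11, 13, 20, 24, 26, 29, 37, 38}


Set A = {6, 7, 9, 12, 24, 25, 35, 39}, |A| = 8
Set B = {2, 8, 11, 13, 20, 24, 26, 29, 37, 38}, |B| = 10
A ∩ B = {24}, |A ∩ B| = 1
|A ∪ B| = |A| + |B| - |A ∩ B| = 8 + 10 - 1 = 17

17


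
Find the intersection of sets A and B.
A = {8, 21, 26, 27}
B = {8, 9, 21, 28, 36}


Set A = {8, 21, 26, 27}
Set B = {8, 9, 21, 28, 36}
A ∩ B includes only elements in both sets.
Check each element of A against B:
8 ✓, 21 ✓, 26 ✗, 27 ✗
A ∩ B = {8, 21}

{8, 21}


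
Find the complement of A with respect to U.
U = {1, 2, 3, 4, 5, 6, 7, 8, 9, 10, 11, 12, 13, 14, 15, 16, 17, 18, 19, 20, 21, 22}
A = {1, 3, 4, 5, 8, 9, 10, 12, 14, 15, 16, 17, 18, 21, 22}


Universal set U = {1, 2, 3, 4, 5, 6, 7, 8, 9, 10, 11, 12, 13, 14, 15, 16, 17, 18, 19, 20, 21, 22}
Set A = {1, 3, 4, 5, 8, 9, 10, 12, 14, 15, 16, 17, 18, 21, 22}
A' = U \ A = elements in U but not in A
Checking each element of U:
1 (in A, exclude), 2 (not in A, include), 3 (in A, exclude), 4 (in A, exclude), 5 (in A, exclude), 6 (not in A, include), 7 (not in A, include), 8 (in A, exclude), 9 (in A, exclude), 10 (in A, exclude), 11 (not in A, include), 12 (in A, exclude), 13 (not in A, include), 14 (in A, exclude), 15 (in A, exclude), 16 (in A, exclude), 17 (in A, exclude), 18 (in A, exclude), 19 (not in A, include), 20 (not in A, include), 21 (in A, exclude), 22 (in A, exclude)
A' = {2, 6, 7, 11, 13, 19, 20}

{2, 6, 7, 11, 13, 19, 20}


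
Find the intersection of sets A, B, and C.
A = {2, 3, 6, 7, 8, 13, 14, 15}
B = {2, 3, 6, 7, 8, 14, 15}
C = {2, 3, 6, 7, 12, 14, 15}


Set A = {2, 3, 6, 7, 8, 13, 14, 15}
Set B = {2, 3, 6, 7, 8, 14, 15}
Set C = {2, 3, 6, 7, 12, 14, 15}
First, A ∩ B = {2, 3, 6, 7, 8, 14, 15}
Then, (A ∩ B) ∩ C = {2, 3, 6, 7, 14, 15}

{2, 3, 6, 7, 14, 15}


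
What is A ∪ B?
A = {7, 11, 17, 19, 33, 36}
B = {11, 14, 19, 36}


Set A = {7, 11, 17, 19, 33, 36}
Set B = {11, 14, 19, 36}
A ∪ B includes all elements in either set.
Elements from A: {7, 11, 17, 19, 33, 36}
Elements from B not already included: {14}
A ∪ B = {7, 11, 14, 17, 19, 33, 36}

{7, 11, 14, 17, 19, 33, 36}


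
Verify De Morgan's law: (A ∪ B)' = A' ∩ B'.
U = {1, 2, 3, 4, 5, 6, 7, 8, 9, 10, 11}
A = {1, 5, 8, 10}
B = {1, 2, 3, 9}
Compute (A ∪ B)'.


U = {1, 2, 3, 4, 5, 6, 7, 8, 9, 10, 11}
A = {1, 5, 8, 10}, B = {1, 2, 3, 9}
A ∪ B = {1, 2, 3, 5, 8, 9, 10}
(A ∪ B)' = U \ (A ∪ B) = {4, 6, 7, 11}
Verification via A' ∩ B': A' = {2, 3, 4, 6, 7, 9, 11}, B' = {4, 5, 6, 7, 8, 10, 11}
A' ∩ B' = {4, 6, 7, 11} ✓

{4, 6, 7, 11}


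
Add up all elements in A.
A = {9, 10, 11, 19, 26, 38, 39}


Set A = {9, 10, 11, 19, 26, 38, 39}
Sum = 9 + 10 + 11 + 19 + 26 + 38 + 39 = 152

152


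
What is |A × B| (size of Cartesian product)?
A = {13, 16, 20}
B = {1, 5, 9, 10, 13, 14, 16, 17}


Set A = {13, 16, 20} has 3 elements.
Set B = {1, 5, 9, 10, 13, 14, 16, 17} has 8 elements.
|A × B| = |A| × |B| = 3 × 8 = 24

24


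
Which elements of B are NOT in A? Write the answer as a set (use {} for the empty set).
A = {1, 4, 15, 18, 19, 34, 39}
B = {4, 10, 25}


Set A = {1, 4, 15, 18, 19, 34, 39}
Set B = {4, 10, 25}
Check each element of B against A:
4 ∈ A, 10 ∉ A (include), 25 ∉ A (include)
Elements of B not in A: {10, 25}

{10, 25}


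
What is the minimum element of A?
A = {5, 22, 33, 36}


Set A = {5, 22, 33, 36}
Elements in ascending order: 5, 22, 33, 36
The smallest element is 5.

5


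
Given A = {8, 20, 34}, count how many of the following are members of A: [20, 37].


Set A = {8, 20, 34}
Candidates: [20, 37]
Check each candidate:
20 ∈ A, 37 ∉ A
Count of candidates in A: 1

1


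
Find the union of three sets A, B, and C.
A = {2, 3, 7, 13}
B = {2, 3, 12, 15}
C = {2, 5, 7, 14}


Set A = {2, 3, 7, 13}
Set B = {2, 3, 12, 15}
Set C = {2, 5, 7, 14}
First, A ∪ B = {2, 3, 7, 12, 13, 15}
Then, (A ∪ B) ∪ C = {2, 3, 5, 7, 12, 13, 14, 15}

{2, 3, 5, 7, 12, 13, 14, 15}


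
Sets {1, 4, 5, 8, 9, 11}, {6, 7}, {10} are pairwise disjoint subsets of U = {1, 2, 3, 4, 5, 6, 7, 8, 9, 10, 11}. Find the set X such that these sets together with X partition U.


U = {1, 2, 3, 4, 5, 6, 7, 8, 9, 10, 11}
Shown blocks: {1, 4, 5, 8, 9, 11}, {6, 7}, {10}
A partition's blocks are pairwise disjoint and cover U, so the missing block = U \ (union of shown blocks).
Union of shown blocks: {1, 4, 5, 6, 7, 8, 9, 10, 11}
Missing block = U \ (union) = {2, 3}

{2, 3}
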